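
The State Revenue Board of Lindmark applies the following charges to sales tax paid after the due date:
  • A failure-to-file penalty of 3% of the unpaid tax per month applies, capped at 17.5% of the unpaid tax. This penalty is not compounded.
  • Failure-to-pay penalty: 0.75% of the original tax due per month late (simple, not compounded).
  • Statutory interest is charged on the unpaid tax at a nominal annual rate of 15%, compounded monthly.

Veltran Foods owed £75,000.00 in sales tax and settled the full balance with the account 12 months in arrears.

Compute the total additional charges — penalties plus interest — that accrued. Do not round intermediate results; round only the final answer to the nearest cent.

Failure-to-file: 12 × 3% × £75,000.00 = £27,000.00, capped at 17.5% × £75,000.00 = £13,125.00
Failure-to-pay penalty = 0.75% × £75,000.00 × 12 mo = £6,750.00
Interest (15%/yr ÷ 12 = 1.25%/month): £75,000.00 × ((1 + 0.0125)^12 − 1) = £12,056.5888…
Penalties + interest = £19,875.0000 + £12,056.5888… = £31,931.59

£31,931.59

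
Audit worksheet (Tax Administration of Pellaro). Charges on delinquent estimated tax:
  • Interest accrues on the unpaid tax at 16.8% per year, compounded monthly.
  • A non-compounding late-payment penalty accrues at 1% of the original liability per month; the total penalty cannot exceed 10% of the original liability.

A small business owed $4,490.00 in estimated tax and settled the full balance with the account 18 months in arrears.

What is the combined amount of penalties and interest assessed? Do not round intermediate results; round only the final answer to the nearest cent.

$1,725.73

Penalty (uncapped): 18 × 1% × $4,490.00 = $808.20; cap = 10% × $4,490.00 = $449.00 → penalty = $449.00
Interest (16.8%/yr ÷ 12 = 1.4%/month): $4,490.00 × ((1 + 0.014)^18 − 1) = $1,276.7288…
Penalties + interest = $449.0000 + $1,276.7288… = $1,725.73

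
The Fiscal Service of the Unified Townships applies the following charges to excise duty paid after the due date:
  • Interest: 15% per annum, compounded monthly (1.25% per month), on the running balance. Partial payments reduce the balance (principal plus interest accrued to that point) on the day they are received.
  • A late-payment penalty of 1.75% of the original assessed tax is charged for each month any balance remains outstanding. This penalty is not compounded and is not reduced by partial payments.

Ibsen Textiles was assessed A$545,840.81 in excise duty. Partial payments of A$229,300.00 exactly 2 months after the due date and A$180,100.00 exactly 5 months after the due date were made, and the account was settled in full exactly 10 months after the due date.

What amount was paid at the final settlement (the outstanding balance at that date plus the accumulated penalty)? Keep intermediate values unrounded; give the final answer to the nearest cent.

A$268,661.91

Balance at month 2: A$545,840.8100 × (1 + 0.0125)^2 = A$559,572.1179…
After A$229,300.00 payment: A$559,572.1179… − A$229,300.00 = A$330,272.1179…
Balance at month 5: A$330,272.1179… × (1 + 0.0125)^3 = A$342,812.7824…
After A$180,100.00 payment: A$342,812.7824… − A$180,100.00 = A$162,712.7824…
Balance at month 10: A$162,712.7824… × (1 + 0.0125)^5 = A$173,139.7679…
Penalty: 10 × 1.75% × A$545,840.81 = A$95,522.14…
Final settlement = outstanding balance + penalty = A$173,139.7679… + A$95,522.14… = A$268,661.91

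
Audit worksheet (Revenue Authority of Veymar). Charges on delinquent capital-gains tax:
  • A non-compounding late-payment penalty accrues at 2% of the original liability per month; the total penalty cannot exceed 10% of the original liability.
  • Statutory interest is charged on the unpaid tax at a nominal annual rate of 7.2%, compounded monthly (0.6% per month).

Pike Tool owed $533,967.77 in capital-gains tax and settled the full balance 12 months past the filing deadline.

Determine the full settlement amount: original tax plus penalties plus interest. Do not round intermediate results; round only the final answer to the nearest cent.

Penalty (uncapped): 12 × 2% × $533,967.77 = $128,152.26…; cap = 10% × $533,967.77 = $53,396.78… → penalty = $53,396.78…
Interest: $533,967.77 × ((1 + 0.006)^12 − 1) = $533,967.77 × 0.0744242… = $39,740.1069…
Total = $533,967.77 + $53,396.7770 + $39,740.1069… = $627,104.65

$627,104.65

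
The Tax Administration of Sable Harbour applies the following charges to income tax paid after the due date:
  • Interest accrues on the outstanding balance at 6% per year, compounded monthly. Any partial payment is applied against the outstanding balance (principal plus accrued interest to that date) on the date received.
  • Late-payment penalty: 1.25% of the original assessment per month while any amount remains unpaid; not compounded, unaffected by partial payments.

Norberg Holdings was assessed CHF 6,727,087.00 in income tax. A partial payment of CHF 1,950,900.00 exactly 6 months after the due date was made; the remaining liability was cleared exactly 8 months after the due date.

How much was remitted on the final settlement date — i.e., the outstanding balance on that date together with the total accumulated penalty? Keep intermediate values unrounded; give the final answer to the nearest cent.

Monthly rate = 6% ÷ 12 = 0.5%
Balance at month 6: CHF 6,727,087.0000 × (1 + 0.005)^6 = CHF 6,931,439.1485…
After CHF 1,950,900.00 payment: CHF 6,931,439.1485… − CHF 1,950,900.00 = CHF 4,980,539.1485…
Balance at month 8: CHF 4,980,539.1485… × (1 + 0.005)^2 = CHF 5,030,469.0535…
Penalty: 8 × 1.25% × CHF 6,727,087.00 = CHF 672,708.70
Final settlement = outstanding balance + penalty = CHF 5,030,469.0535… + CHF 672,708.70 = CHF 5,703,177.75

CHF 5,703,177.75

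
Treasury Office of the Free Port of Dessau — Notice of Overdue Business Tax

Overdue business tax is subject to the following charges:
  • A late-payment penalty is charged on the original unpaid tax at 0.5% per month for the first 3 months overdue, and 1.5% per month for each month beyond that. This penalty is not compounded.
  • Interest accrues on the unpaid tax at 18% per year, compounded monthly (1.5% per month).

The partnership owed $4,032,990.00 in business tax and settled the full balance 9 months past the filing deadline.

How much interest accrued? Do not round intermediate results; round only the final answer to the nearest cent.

$578,290.34

Interest: $4,032,990.00 × ((1 + 0.015)^9 − 1) = $4,032,990.00 × 0.1433900… = $578,290.3369…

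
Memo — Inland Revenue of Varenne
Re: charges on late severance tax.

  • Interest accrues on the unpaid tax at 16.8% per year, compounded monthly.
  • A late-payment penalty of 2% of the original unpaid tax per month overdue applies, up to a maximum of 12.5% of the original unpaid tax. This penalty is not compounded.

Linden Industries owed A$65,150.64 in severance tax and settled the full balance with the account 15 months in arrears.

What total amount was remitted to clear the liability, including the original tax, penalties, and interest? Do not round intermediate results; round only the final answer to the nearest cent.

Penalty (uncapped): 15 × 2% × A$65,150.64 = A$19,545.19…; cap = 12.5% × A$65,150.64 = A$8,143.83 → penalty = A$8,143.83
Interest (16.8%/yr ÷ 12 = 1.4%/month): A$65,150.64 × ((1 + 0.014)^15 − 1) = A$15,107.3005…
Total = A$65,150.64 + A$8,143.8300 + A$15,107.3005… = A$88,401.77

A$88,401.77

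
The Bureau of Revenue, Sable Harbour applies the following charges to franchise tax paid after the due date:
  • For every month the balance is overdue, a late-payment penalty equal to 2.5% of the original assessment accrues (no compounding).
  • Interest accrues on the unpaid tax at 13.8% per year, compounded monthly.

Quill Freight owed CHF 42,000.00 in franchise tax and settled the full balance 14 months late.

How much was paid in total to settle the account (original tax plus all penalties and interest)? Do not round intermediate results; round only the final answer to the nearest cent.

Late-payment penalty: 14 × 2.5% × CHF 42,000.00 = CHF 14,700.00
Interest (13.8%/yr ÷ 12 = 1.15%/month): CHF 42,000.00 × ((1 + 0.0115)^14 − 1) = CHF 7,291.4632…
Total = CHF 42,000.00 + CHF 14,700.0000 + CHF 7,291.4632… = CHF 63,991.46

CHF 63,991.46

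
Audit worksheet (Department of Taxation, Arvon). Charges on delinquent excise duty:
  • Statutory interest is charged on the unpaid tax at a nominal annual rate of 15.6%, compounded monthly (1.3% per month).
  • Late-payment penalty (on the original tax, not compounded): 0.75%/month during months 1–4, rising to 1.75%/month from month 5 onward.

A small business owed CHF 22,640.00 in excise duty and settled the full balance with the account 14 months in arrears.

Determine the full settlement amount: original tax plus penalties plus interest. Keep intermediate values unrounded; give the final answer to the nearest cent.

Penalty, months 1–4: 4 × 0.75% × CHF 22,640.00 = CHF 679.20
Penalty, months 5–14: 10 × 1.75% × CHF 22,640.00 = CHF 3,962.00
Interest: CHF 22,640.00 × ((1 + 0.013)^14 − 1) = CHF 22,640.00 × 0.1982081… = CHF 4,487.4304…
Total = CHF 22,640.00 + CHF 4,641.2000 + CHF 4,487.4304… = CHF 31,768.63

CHF 31,768.63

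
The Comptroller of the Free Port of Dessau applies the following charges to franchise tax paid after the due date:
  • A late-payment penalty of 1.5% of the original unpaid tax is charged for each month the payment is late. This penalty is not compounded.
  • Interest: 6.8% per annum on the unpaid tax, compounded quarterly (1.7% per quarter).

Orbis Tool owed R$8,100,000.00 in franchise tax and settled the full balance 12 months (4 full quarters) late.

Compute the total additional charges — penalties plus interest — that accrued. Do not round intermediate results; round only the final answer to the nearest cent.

Late-payment penalty: 12 × 1.5% × R$8,100,000.00 = R$1,458,000.00
Interest: R$8,100,000.00 × ((1 + 0.017)^4 − 1) = R$8,100,000.00 × 0.0697537… = R$565,005.2577…
Penalties + interest = R$1,458,000.0000 + R$565,005.2577… = R$2,023,005.26

R$2,023,005.26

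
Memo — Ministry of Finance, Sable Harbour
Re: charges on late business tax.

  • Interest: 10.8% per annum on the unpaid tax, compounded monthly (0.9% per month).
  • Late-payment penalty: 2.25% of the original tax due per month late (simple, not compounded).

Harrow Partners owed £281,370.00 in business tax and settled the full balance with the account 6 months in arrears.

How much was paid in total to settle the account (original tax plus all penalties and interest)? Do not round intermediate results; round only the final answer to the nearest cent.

Late-payment penalty = 2.25% × £281,370.00 × 6 mo = £37,984.95
Interest: £281,370.00 × ((1 + 0.009)^6 − 1) = £281,370.00 × 0.0552297… = £15,539.9747…
Total = £281,370.00 + £37,984.9500 + £15,539.9747… = £334,894.92

£334,894.92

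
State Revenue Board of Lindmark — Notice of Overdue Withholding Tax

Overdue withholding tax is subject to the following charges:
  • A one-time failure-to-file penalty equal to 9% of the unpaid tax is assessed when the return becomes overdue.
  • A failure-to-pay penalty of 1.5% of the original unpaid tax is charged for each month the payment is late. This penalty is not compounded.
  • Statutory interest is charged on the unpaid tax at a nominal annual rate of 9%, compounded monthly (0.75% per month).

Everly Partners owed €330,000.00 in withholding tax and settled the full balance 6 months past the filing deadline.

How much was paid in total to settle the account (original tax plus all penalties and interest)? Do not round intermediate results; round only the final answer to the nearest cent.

Failure-to-file penalty: 9% × €330,000.00 = €29,700.00
Failure-to-pay penalty = 1.5% × €330,000.00 × 6 mo = €29,700.00
Interest: €330,000.00 × ((1 + 0.0075)^6 − 1) = €330,000.00 × 0.0458522… = €15,131.2376…
Total = €330,000.00 + €59,400.0000 + €15,131.2376… = €404,531.24

€404,531.24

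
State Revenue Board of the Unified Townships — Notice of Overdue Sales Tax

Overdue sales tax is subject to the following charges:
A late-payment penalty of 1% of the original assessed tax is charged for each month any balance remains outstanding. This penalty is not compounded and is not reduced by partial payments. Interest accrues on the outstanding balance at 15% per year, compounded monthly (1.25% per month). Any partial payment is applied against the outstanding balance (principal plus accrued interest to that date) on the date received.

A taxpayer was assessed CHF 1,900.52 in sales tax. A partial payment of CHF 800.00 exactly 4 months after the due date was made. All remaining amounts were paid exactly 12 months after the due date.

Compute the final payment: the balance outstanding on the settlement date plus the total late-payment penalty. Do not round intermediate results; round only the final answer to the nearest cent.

Balance at month 4: CHF 1,900.5200 × (1 + 0.0125)^4 = CHF 1,997.3426…
After CHF 800.00 payment: CHF 1,997.3426… − CHF 800.00 = CHF 1,197.3426…
Balance at month 12: CHF 1,197.3426… × (1 + 0.0125)^8 = CHF 1,322.4483…
Penalty: 12 × 1% × CHF 1,900.52 = CHF 228.06…
Final settlement = outstanding balance + penalty = CHF 1,322.4483… + CHF 228.06… = CHF 1,550.51

CHF 1,550.51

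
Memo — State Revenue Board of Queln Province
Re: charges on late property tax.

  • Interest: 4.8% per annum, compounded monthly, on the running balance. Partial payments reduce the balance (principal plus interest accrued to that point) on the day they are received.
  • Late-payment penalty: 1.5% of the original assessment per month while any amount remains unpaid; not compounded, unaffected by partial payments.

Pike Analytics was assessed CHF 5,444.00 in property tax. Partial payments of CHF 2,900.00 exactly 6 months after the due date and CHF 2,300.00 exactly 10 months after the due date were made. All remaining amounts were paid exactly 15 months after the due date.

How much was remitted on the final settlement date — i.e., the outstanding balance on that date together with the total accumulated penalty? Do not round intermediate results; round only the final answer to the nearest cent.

CHF 1,652.39

Monthly rate = 4.8% ÷ 12 = 0.4%
Balance at month 6: CHF 5,444.0000 × (1 + 0.004)^6 = CHF 5,575.9695…
After CHF 2,900.00 payment: CHF 5,575.9695… − CHF 2,900.00 = CHF 2,675.9695…
Balance at month 10: CHF 2,675.9695… × (1 + 0.004)^4 = CHF 2,719.0426…
After CHF 2,300.00 payment: CHF 2,719.0426… − CHF 2,300.00 = CHF 419.0426…
Balance at month 15: CHF 419.0426… × (1 + 0.004)^5 = CHF 427.4908…
Penalty: 15 × 1.5% × CHF 5,444.00 = CHF 1,224.90
Final settlement = outstanding balance + penalty = CHF 427.4908… + CHF 1,224.90 = CHF 1,652.39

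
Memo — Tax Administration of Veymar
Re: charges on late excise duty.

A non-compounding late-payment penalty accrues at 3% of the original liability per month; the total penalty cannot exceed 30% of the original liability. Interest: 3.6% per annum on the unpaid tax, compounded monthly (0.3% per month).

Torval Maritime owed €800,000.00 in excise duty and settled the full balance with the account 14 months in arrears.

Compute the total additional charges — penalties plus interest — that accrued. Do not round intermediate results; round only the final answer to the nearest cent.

€274,263.13

Penalty (uncapped): 14 × 3% × €800,000.00 = €336,000.00; cap = 30% × €800,000.00 = €240,000.00 → penalty = €240,000.00
Interest: €800,000.00 × ((1 + 0.003)^14 − 1) = €800,000.00 × 0.0428289… = €34,263.1277…
Penalties + interest = €240,000.0000 + €34,263.1277… = €274,263.13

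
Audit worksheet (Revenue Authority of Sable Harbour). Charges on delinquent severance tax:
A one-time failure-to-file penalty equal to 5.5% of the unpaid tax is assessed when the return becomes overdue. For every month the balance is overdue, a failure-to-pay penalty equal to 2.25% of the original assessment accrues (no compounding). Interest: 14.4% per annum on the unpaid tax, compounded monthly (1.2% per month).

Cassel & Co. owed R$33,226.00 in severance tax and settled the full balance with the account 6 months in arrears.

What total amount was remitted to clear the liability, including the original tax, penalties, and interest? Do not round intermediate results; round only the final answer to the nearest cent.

R$42,004.14

Failure-to-file penalty: 5.5% × R$33,226.00 = R$1,827.43
Failure-to-pay penalty: 6 × 2.25% × R$33,226.00 = R$4,485.51
Interest: R$33,226.00 × ((1 + 0.012)^6 − 1) = R$33,226.00 × 0.0741949… = R$2,465.1988…
Total = R$33,226.00 + R$6,312.9400 + R$2,465.1988… = R$42,004.14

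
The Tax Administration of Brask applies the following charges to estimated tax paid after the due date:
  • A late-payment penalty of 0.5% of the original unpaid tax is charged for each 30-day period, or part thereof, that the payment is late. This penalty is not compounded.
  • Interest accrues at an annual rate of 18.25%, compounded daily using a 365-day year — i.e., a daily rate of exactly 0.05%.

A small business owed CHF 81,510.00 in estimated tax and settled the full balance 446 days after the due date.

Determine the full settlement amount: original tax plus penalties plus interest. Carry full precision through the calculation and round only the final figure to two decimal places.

CHF 107,980.45

Penalty periods: ⌈446/30⌉ = 15; penalty = 15 × 0.5% × CHF 81,510.00 = CHF 6,113.25
Interest: CHF 81,510.00 × ((1 + 0.0005)^446 − 1) = CHF 81,510.00 × 0.24975092… = CHF 20,357.1976…
Total = CHF 81,510.00 + CHF 6,113.2500 + CHF 20,357.1976… = CHF 107,980.45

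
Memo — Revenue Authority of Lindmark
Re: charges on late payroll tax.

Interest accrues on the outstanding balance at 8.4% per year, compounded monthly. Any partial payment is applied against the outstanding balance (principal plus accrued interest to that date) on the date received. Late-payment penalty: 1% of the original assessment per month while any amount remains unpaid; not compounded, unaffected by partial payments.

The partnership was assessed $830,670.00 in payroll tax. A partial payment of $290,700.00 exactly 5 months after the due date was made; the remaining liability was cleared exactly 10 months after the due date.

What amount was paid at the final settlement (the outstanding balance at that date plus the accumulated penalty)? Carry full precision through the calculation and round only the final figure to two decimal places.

Monthly rate = 8.4% ÷ 12 = 0.7%
Balance at month 5: $830,670.0000 × (1 + 0.007)^5 = $860,153.3375…
After $290,700.00 payment: $860,153.3375… − $290,700.00 = $569,453.3375…
Balance at month 10: $569,453.3375… × (1 + 0.007)^5 = $589,665.1965…
Penalty: 10 × 1% × $830,670.00 = $83,067.00
Final settlement = outstanding balance + penalty = $589,665.1965… + $83,067.00 = $672,732.20

$672,732.20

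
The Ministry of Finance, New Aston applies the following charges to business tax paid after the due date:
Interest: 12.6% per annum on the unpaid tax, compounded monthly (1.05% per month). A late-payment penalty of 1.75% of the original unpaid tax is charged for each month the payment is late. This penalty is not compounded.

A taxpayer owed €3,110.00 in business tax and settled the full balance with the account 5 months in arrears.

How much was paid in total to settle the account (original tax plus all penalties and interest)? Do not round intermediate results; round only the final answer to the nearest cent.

€3,548.86

Late-payment penalty: 5 × 1.75% × €3,110.00 = €272.13…
Interest: €3,110.00 × ((1 + 0.0105)^5 − 1) = €3,110.00 × 0.0536141… = €166.7400…
Total = €3,110.00 + €272.1250 + €166.7400… = €3,548.86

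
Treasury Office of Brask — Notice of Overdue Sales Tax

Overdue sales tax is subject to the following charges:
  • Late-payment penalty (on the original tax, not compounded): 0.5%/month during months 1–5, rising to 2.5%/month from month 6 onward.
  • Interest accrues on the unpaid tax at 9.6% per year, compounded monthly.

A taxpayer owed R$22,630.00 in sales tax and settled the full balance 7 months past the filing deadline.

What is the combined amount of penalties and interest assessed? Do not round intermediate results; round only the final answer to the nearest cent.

R$2,995.35

Penalty, months 1–5: 5 × 0.5% × R$22,630.00 = R$565.75
Penalty, months 6–7: 2 × 2.5% × R$22,630.00 = R$1,131.50
Interest (9.6%/yr ÷ 12 = 0.8%/month): R$22,630.00 × ((1 + 0.008)^7 − 1) = R$1,298.1035…
Penalties + interest = R$1,697.2500 + R$1,298.1035… = R$2,995.35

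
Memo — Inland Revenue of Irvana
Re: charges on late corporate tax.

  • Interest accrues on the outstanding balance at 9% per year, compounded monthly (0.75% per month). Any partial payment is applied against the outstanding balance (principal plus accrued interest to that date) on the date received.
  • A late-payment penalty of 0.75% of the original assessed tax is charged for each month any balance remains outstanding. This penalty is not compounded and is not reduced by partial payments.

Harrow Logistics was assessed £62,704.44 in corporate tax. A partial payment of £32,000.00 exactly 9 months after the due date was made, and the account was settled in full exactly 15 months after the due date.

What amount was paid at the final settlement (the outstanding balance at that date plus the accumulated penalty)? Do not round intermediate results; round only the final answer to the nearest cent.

£43,728.33

Balance at month 9: £62,704.4400 × (1 + 0.0075)^9 = £67,066.2135…
After £32,000.00 payment: £67,066.2135… − £32,000.00 = £35,066.2135…
Balance at month 15: £35,066.2135… × (1 + 0.0075)^6 = £36,674.0777…
Penalty: 15 × 0.75% × £62,704.44 = £7,054.25…
Final settlement = outstanding balance + penalty = £36,674.0777… + £7,054.25… = £43,728.33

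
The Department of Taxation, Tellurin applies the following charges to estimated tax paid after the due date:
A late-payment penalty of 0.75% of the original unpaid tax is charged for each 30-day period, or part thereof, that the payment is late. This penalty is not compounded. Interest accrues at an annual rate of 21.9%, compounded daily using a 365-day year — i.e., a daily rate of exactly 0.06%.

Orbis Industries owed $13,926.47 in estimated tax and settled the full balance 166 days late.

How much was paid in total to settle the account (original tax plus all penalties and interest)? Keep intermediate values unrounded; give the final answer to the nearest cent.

$16,011.21

Penalty periods: ⌈166/30⌉ = 6; penalty = 6 × 0.75% × $13,926.47 = $626.69…
Interest: $13,926.47 × ((1 + 0.0006)^166 − 1) = $13,926.47 × 0.10469594… = $1,458.0449…
Total = $13,926.47 + $626.6912… + $1,458.0449… = $16,011.21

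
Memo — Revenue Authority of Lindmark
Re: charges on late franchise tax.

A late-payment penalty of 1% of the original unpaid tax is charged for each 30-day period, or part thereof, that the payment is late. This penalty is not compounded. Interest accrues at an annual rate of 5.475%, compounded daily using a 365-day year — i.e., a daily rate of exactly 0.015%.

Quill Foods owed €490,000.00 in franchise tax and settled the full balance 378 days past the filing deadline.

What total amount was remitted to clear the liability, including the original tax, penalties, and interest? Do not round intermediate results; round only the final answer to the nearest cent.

€582,283.54

Penalty periods: ⌈378/30⌉ = 13; penalty = 13 × 1% × €490,000.00 = €63,700.00
Interest: €490,000.00 × ((1 + 0.00015)^378 − 1) = €490,000.00 × 0.05833376… = €28,583.5430…
Total = €490,000.00 + €63,700.0000 + €28,583.5430… = €582,283.54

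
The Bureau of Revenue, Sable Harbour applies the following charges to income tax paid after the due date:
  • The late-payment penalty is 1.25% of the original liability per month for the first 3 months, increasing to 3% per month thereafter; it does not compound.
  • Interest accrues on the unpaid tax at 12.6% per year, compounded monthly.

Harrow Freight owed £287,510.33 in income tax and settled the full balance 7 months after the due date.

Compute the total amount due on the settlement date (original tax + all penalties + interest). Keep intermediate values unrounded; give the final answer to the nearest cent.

£354,602.65

Penalty, months 1–3: 3 × 1.25% × £287,510.33 = £10,781.64…
Penalty, months 4–7: 4 × 3% × £287,510.33 = £34,501.24…
Interest (12.6%/yr ÷ 12 = 1.05%/month): £287,510.33 × ((1 + 0.0105)^7 − 1) = £21,809.4397…
Total = £287,510.33 + £45,282.8770… + £21,809.4397… = £354,602.65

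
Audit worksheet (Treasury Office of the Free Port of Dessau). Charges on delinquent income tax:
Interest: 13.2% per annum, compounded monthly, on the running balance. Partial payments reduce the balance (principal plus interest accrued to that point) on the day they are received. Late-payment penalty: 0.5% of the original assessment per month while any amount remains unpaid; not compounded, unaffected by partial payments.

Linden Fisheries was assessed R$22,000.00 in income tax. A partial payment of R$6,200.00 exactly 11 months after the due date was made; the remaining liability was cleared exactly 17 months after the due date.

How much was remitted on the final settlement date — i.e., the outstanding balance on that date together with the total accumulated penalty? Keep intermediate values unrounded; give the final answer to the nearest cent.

R$21,746.11

Monthly rate = 13.2% ÷ 12 = 1.1%
Balance at month 11: R$22,000.0000 × (1 + 0.011)^11 = R$24,813.3495…
After R$6,200.00 payment: R$24,813.3495… − R$6,200.00 = R$18,613.3495…
Balance at month 17: R$18,613.3495… × (1 + 0.011)^6 = R$19,876.1134…
Penalty: 17 × 0.5% × R$22,000.00 = R$1,870.00
Final settlement = outstanding balance + penalty = R$19,876.1134… + R$1,870.00 = R$21,746.11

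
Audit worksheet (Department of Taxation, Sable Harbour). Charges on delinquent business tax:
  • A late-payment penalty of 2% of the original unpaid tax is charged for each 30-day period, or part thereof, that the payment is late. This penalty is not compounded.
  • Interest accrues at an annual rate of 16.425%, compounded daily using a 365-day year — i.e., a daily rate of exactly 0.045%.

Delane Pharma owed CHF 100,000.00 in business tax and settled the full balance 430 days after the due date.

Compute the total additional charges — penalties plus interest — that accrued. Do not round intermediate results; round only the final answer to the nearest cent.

CHF 51,343.66

Penalty periods: ⌈430/30⌉ = 15; penalty = 15 × 2% × CHF 100,000.00 = CHF 30,000.00
Interest: CHF 100,000.00 × ((1 + 0.00045)^430 − 1) = CHF 100,000.00 × 0.21343657… = CHF 21,343.6571…
Penalties + interest = CHF 30,000.0000 + CHF 21,343.6571… = CHF 51,343.66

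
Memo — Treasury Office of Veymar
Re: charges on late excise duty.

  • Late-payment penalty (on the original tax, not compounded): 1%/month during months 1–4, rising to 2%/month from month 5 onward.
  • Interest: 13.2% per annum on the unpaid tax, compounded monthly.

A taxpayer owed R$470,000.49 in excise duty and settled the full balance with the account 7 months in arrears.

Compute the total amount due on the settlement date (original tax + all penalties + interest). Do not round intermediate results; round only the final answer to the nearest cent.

Penalty, months 1–4: 4 × 1% × R$470,000.49 = R$18,800.02…
Penalty, months 5–7: 3 × 2% × R$470,000.49 = R$28,200.03…
Interest (13.2%/yr ÷ 12 = 1.1%/month): R$470,000.49 × ((1 + 0.011)^7 − 1) = R$37,406.4464…
Total = R$470,000.49 + R$47,000.0490 + R$37,406.4464… = R$554,406.99

R$554,406.99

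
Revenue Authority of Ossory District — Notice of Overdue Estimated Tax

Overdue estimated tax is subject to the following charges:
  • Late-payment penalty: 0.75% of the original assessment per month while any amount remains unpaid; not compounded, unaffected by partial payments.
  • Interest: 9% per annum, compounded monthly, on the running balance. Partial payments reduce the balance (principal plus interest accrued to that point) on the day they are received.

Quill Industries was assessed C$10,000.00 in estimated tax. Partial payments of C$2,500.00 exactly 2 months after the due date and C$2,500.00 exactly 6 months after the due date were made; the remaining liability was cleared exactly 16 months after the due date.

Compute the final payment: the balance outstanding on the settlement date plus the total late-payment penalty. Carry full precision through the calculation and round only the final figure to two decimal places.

Monthly rate = 9% ÷ 12 = 0.75%
Balance at month 2: C$10,000.0000 × (1 + 0.0075)^2 = C$10,150.5625
After C$2,500.00 payment: C$10,150.5625 − C$2,500.00 = C$7,650.5625
Balance at month 6: C$7,650.5625 × (1 + 0.0075)^4 = C$7,882.6744…
After C$2,500.00 payment: C$7,882.6744… − C$2,500.00 = C$5,382.6744…
Balance at month 16: C$5,382.6744… × (1 + 0.0075)^10 = C$5,800.2760…
Penalty: 16 × 0.75% × C$10,000.00 = C$1,200.00
Final settlement = outstanding balance + penalty = C$5,800.2760… + C$1,200.00 = C$7,000.28

C$7,000.28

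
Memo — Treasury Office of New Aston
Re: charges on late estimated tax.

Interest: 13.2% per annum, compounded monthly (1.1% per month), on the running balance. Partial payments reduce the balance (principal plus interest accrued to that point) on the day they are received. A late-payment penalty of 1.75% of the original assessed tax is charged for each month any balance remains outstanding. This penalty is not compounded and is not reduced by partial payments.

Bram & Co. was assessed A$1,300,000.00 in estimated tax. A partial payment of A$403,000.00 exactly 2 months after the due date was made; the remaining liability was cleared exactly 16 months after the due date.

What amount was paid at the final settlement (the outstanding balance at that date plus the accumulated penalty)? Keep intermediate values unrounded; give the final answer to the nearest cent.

Balance at month 2: A$1,300,000.0000 × (1 + 0.011)^2 = A$1,328,757.3000
After A$403,000.00 payment: A$1,328,757.3000 − A$403,000.00 = A$925,757.3000
Balance at month 16: A$925,757.3000 × (1 + 0.011)^14 = A$1,078,979.8235…
Penalty: 16 × 1.75% × A$1,300,000.00 = A$364,000.00
Final settlement = outstanding balance + penalty = A$1,078,979.8235… + A$364,000.00 = A$1,442,979.82

A$1,442,979.82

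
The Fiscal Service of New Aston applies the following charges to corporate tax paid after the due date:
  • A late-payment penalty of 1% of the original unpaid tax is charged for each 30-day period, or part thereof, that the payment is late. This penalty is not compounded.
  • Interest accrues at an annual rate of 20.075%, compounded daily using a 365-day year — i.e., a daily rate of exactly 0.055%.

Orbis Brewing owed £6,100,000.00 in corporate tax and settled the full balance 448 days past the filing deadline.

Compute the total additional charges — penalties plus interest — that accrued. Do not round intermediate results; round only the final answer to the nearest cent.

£2,618,879.92

Penalty periods: ⌈448/30⌉ = 15; penalty = 15 × 1% × £6,100,000.00 = £915,000.00
Interest: £6,100,000.00 × ((1 + 0.00055)^448 − 1) = £6,100,000.00 × 0.27932458… = £1,703,879.9228…
Penalties + interest = £915,000.0000 + £1,703,879.9228… = £2,618,879.92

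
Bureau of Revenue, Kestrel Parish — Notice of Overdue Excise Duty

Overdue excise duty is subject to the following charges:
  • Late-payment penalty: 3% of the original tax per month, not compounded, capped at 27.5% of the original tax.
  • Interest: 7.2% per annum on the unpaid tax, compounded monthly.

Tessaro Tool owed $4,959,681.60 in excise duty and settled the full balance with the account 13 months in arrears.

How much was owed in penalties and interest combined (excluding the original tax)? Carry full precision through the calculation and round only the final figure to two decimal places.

$1,765,005.43

Penalty (uncapped): 13 × 3% × $4,959,681.60 = $1,934,275.82…; cap = 27.5% × $4,959,681.60 = $1,363,912.44 → penalty = $1,363,912.44
Interest (7.2%/yr ÷ 12 = 0.6%/month): $4,959,681.60 × ((1 + 0.006)^13 − 1) = $401,092.9859…
Penalties + interest = $1,363,912.4400 + $401,092.9859… = $1,765,005.43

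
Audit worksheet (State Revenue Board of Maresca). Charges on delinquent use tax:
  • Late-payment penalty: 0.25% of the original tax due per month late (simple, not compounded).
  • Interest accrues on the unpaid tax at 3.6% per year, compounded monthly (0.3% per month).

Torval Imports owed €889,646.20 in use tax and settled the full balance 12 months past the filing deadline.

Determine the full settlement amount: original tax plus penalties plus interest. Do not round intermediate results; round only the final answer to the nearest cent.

€948,896.62

Late-payment penalty: 12 × 0.25% × €889,646.20 = €26,689.39…
Interest: €889,646.20 × ((1 + 0.003)^12 − 1) = €889,646.20 × 0.0366000… = €32,561.0334…
Total = €889,646.20 + €26,689.3860 + €32,561.0334… = €948,896.62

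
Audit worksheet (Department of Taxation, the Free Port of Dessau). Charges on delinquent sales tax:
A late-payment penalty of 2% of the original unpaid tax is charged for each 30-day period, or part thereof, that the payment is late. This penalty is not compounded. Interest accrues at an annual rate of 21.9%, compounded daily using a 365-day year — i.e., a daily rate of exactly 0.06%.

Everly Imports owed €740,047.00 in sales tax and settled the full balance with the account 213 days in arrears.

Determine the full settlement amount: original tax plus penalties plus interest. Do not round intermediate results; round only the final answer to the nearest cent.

Penalty periods: ⌈213/30⌉ = 8; penalty = 8 × 2% × €740,047.00 = €118,407.52
Interest: €740,047.00 × ((1 + 0.0006)^213 − 1) = €740,047.00 × 0.13628217… = €100,855.2084…
Total = €740,047.00 + €118,407.5200 + €100,855.2084… = €959,309.73

€959,309.73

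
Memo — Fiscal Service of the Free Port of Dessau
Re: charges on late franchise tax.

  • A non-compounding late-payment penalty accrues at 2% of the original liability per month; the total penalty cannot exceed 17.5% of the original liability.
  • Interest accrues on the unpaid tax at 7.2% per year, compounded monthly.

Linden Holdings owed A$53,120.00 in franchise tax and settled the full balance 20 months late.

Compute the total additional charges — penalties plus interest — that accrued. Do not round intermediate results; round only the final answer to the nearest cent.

A$16,047.16

Penalty (uncapped): 20 × 2% × A$53,120.00 = A$21,248.00; cap = 17.5% × A$53,120.00 = A$9,296.00 → penalty = A$9,296.00
Interest (7.2%/yr ÷ 12 = 0.6%/month): A$53,120.00 × ((1 + 0.006)^20 − 1) = A$6,751.1611…
Penalties + interest = A$9,296.0000 + A$6,751.1611… = A$16,047.16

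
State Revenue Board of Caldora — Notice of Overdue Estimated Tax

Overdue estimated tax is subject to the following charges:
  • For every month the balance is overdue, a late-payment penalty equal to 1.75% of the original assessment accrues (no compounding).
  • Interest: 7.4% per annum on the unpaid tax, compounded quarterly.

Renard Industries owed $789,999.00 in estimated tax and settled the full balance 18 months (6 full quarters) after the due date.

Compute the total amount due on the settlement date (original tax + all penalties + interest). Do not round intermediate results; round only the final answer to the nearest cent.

Late-payment penalty = 1.75% × $789,999.00 × 18 mo = $248,849.69…
Interest (7.4%/yr ÷ 4 = 1.85%/quarter): $789,999.00 × ((1 + 0.0185)^6 − 1) = $91,846.9843…
Total = $789,999.00 + $248,849.6850 + $91,846.9843… = $1,130,695.67

$1,130,695.67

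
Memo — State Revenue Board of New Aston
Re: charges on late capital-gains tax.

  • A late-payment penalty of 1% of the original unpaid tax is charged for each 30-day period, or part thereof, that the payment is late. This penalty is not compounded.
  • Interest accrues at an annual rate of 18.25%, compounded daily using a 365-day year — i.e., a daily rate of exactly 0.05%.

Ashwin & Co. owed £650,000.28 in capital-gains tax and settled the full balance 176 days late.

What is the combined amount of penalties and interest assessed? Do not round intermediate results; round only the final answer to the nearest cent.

£98,776.71

Penalty periods: ⌈176/30⌉ = 6; penalty = 6 × 1% × £650,000.28 = £39,000.02…
Interest: £650,000.28 × ((1 + 0.0005)^176 − 1) = £650,000.28 × 0.09196411… = £59,776.6950…
Penalties + interest = £39,000.0168 + £59,776.6950… = £98,776.71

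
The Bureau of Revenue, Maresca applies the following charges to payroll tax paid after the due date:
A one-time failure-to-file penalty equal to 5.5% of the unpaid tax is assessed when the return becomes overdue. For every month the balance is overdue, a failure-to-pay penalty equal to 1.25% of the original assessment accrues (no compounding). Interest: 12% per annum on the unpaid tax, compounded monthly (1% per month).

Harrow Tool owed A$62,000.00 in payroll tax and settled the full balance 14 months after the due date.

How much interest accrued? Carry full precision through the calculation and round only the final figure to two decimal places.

A$9,267.40

Interest: A$62,000.00 × ((1 + 0.01)^14 − 1) = A$62,000.00 × 0.1494742… = A$9,267.4012…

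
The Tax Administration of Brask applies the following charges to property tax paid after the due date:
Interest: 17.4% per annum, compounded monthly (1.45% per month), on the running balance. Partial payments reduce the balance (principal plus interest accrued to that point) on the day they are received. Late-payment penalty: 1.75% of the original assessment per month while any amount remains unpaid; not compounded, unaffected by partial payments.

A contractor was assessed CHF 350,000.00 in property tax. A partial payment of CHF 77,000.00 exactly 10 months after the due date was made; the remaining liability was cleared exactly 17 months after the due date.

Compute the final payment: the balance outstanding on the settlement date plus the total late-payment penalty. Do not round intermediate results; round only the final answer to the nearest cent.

Balance at month 10: CHF 350,000.0000 × (1 + 0.0145)^10 = CHF 404,192.7860…
After CHF 77,000.00 payment: CHF 404,192.7860… − CHF 77,000.00 = CHF 327,192.7860…
Balance at month 17: CHF 327,192.7860… × (1 + 0.0145)^7 = CHF 361,882.9145…
Penalty: 17 × 1.75% × CHF 350,000.00 = CHF 104,125.00
Final settlement = outstanding balance + penalty = CHF 361,882.9145… + CHF 104,125.00 = CHF 466,007.91

CHF 466,007.91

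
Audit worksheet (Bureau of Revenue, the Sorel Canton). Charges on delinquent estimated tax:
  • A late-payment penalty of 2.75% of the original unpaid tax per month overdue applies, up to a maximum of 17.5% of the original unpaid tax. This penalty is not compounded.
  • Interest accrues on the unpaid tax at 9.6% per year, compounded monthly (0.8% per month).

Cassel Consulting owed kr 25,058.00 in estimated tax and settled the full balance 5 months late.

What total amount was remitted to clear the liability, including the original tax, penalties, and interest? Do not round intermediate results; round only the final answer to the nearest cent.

Penalty: 5 × 2.75% × kr 25,058.00 = kr 3,445.48… (below the 17.5% cap of kr 4,385.15)
Interest: kr 25,058.00 × ((1 + 0.008)^5 − 1) = kr 25,058.00 × 0.0406451… = kr 1,018.4859…
Total = kr 25,058.00 + kr 3,445.4750 + kr 1,018.4859… = kr 29,521.96

kr 29,521.96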